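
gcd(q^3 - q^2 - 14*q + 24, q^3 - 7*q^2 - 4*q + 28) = q - 2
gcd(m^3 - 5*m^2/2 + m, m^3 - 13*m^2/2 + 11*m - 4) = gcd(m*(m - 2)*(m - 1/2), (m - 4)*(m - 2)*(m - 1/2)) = m^2 - 5*m/2 + 1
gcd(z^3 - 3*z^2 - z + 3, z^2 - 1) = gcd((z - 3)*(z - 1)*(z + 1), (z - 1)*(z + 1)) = z^2 - 1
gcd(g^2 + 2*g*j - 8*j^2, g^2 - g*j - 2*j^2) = g - 2*j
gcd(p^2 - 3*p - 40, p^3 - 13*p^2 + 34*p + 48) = p - 8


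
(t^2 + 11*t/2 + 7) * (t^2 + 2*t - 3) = t^4 + 15*t^3/2 + 15*t^2 - 5*t/2 - 21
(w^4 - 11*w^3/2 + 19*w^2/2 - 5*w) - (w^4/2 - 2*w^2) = w^4/2 - 11*w^3/2 + 23*w^2/2 - 5*w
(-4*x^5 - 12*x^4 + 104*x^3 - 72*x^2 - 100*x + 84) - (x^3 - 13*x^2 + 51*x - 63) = -4*x^5 - 12*x^4 + 103*x^3 - 59*x^2 - 151*x + 147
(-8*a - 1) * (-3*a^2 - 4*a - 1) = 24*a^3 + 35*a^2 + 12*a + 1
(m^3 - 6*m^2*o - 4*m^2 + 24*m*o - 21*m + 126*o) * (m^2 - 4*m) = m^5 - 6*m^4*o - 8*m^4 + 48*m^3*o - 5*m^3 + 30*m^2*o + 84*m^2 - 504*m*o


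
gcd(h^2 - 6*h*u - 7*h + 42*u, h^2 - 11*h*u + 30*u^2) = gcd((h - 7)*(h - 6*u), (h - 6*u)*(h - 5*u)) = -h + 6*u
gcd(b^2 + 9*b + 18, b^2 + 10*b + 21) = b + 3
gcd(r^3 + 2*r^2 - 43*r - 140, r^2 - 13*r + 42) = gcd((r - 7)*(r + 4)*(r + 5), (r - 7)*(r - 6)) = r - 7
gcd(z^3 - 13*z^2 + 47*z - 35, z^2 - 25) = z - 5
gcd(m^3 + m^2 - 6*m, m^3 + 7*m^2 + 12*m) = m^2 + 3*m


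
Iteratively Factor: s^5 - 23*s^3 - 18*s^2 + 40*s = (s - 1)*(s^4 + s^3 - 22*s^2 - 40*s) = (s - 5)*(s - 1)*(s^3 + 6*s^2 + 8*s) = (s - 5)*(s - 1)*(s + 4)*(s^2 + 2*s) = (s - 5)*(s - 1)*(s + 2)*(s + 4)*(s)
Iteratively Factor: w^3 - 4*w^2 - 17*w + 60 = (w + 4)*(w^2 - 8*w + 15) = (w - 5)*(w + 4)*(w - 3)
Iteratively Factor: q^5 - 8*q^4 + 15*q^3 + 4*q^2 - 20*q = (q - 2)*(q^4 - 6*q^3 + 3*q^2 + 10*q) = (q - 2)^2*(q^3 - 4*q^2 - 5*q) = (q - 2)^2*(q + 1)*(q^2 - 5*q) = q*(q - 2)^2*(q + 1)*(q - 5)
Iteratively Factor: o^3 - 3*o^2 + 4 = (o - 2)*(o^2 - o - 2) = (o - 2)^2*(o + 1)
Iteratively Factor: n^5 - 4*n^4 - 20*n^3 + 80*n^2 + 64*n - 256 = (n - 4)*(n^4 - 20*n^2 + 64) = (n - 4)^2*(n^3 + 4*n^2 - 4*n - 16) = (n - 4)^2*(n - 2)*(n^2 + 6*n + 8) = (n - 4)^2*(n - 2)*(n + 4)*(n + 2)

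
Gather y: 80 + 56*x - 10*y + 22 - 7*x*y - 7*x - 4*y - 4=49*x + y*(-7*x - 14) + 98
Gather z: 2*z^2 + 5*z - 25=2*z^2 + 5*z - 25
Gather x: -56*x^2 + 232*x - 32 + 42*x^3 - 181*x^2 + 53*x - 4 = 42*x^3 - 237*x^2 + 285*x - 36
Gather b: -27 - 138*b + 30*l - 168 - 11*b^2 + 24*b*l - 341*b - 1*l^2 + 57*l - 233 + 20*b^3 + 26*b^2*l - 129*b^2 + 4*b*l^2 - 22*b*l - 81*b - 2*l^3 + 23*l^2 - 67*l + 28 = 20*b^3 + b^2*(26*l - 140) + b*(4*l^2 + 2*l - 560) - 2*l^3 + 22*l^2 + 20*l - 400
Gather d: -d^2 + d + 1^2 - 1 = -d^2 + d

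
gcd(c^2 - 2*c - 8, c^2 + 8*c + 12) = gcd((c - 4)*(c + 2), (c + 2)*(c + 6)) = c + 2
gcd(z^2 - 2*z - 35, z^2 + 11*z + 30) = z + 5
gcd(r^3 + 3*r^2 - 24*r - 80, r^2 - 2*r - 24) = r + 4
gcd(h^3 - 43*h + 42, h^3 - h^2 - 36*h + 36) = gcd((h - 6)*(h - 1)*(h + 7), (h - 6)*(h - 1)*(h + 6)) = h^2 - 7*h + 6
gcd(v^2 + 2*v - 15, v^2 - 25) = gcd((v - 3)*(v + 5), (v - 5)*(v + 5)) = v + 5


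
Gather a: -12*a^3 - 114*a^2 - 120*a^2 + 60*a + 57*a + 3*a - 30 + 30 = -12*a^3 - 234*a^2 + 120*a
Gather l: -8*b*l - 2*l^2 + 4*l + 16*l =-2*l^2 + l*(20 - 8*b)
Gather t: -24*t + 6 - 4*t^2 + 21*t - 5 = -4*t^2 - 3*t + 1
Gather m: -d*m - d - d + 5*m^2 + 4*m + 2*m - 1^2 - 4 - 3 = -2*d + 5*m^2 + m*(6 - d) - 8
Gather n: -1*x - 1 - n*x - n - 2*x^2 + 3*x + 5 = n*(-x - 1) - 2*x^2 + 2*x + 4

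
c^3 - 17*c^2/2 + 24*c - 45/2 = (c - 3)^2*(c - 5/2)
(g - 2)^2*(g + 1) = g^3 - 3*g^2 + 4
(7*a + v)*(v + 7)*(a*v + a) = 7*a^2*v^2 + 56*a^2*v + 49*a^2 + a*v^3 + 8*a*v^2 + 7*a*v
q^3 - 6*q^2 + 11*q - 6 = (q - 3)*(q - 2)*(q - 1)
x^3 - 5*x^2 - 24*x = x*(x - 8)*(x + 3)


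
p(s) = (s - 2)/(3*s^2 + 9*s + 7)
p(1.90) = -0.00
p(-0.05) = -0.31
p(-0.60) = -0.97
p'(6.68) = -0.00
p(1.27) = -0.03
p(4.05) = 0.02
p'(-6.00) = -0.04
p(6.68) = 0.02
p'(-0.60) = 2.33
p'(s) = (-6*s - 9)*(s - 2)/(3*s^2 + 9*s + 7)^2 + 1/(3*s^2 + 9*s + 7) = (-3*s^2 + 12*s + 25)/(9*s^4 + 54*s^3 + 123*s^2 + 126*s + 49)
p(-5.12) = -0.18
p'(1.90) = 0.03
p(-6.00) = -0.13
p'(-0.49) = 1.68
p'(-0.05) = 0.57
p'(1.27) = 0.07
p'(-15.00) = 0.00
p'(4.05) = 0.00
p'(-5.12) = -0.07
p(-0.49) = -0.75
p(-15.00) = -0.03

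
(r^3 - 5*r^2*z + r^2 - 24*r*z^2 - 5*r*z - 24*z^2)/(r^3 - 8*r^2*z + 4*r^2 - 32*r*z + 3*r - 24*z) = (r + 3*z)/(r + 3)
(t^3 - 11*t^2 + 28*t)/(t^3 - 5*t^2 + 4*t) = (t - 7)/(t - 1)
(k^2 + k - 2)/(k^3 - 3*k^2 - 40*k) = (-k^2 - k + 2)/(k*(-k^2 + 3*k + 40))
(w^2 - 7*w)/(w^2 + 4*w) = (w - 7)/(w + 4)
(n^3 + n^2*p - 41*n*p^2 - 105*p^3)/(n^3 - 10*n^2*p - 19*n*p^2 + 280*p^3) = (-n - 3*p)/(-n + 8*p)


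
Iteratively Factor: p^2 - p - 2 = (p - 2)*(p + 1)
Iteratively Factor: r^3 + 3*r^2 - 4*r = (r - 1)*(r^2 + 4*r) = r*(r - 1)*(r + 4)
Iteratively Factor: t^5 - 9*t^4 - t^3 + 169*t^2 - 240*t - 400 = (t - 4)*(t^4 - 5*t^3 - 21*t^2 + 85*t + 100) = (t - 4)*(t + 4)*(t^3 - 9*t^2 + 15*t + 25) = (t - 5)*(t - 4)*(t + 4)*(t^2 - 4*t - 5) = (t - 5)^2*(t - 4)*(t + 4)*(t + 1)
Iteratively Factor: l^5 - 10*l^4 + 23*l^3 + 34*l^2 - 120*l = (l - 3)*(l^4 - 7*l^3 + 2*l^2 + 40*l) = l*(l - 3)*(l^3 - 7*l^2 + 2*l + 40) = l*(l - 5)*(l - 3)*(l^2 - 2*l - 8) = l*(l - 5)*(l - 3)*(l + 2)*(l - 4)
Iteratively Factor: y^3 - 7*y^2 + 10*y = (y)*(y^2 - 7*y + 10) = y*(y - 5)*(y - 2)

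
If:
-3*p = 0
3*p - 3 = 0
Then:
No Solution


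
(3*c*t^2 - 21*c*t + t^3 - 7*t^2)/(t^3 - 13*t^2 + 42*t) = (3*c + t)/(t - 6)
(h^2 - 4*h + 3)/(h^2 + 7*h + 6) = (h^2 - 4*h + 3)/(h^2 + 7*h + 6)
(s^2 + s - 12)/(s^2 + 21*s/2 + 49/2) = 2*(s^2 + s - 12)/(2*s^2 + 21*s + 49)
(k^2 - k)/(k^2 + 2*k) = (k - 1)/(k + 2)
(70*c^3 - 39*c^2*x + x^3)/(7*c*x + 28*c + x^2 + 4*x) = (10*c^2 - 7*c*x + x^2)/(x + 4)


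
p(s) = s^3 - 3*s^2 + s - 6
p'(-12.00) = 505.00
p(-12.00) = -2178.00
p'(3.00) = 10.00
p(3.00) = -3.00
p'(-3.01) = 46.24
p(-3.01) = -63.46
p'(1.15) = -1.93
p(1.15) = -7.30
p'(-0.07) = 1.43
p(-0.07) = -6.09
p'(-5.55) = 126.71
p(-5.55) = -274.91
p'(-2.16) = 27.96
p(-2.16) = -32.23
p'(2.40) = 3.88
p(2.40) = -7.06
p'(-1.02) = 10.24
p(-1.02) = -11.20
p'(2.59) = 5.58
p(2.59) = -6.16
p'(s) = 3*s^2 - 6*s + 1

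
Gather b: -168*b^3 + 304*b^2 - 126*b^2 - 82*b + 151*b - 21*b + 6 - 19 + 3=-168*b^3 + 178*b^2 + 48*b - 10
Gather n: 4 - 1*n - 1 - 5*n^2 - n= -5*n^2 - 2*n + 3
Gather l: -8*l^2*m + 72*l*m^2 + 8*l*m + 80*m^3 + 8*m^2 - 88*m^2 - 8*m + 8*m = -8*l^2*m + l*(72*m^2 + 8*m) + 80*m^3 - 80*m^2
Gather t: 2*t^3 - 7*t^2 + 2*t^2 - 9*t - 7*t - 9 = 2*t^3 - 5*t^2 - 16*t - 9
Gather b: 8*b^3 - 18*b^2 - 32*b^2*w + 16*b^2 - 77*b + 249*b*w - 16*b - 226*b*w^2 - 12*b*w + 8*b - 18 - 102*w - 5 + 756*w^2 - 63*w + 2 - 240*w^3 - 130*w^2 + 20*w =8*b^3 + b^2*(-32*w - 2) + b*(-226*w^2 + 237*w - 85) - 240*w^3 + 626*w^2 - 145*w - 21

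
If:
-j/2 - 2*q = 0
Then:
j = -4*q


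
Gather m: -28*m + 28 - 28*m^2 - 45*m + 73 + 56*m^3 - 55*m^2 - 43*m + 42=56*m^3 - 83*m^2 - 116*m + 143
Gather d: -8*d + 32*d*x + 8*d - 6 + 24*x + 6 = 32*d*x + 24*x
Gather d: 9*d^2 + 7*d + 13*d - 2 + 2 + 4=9*d^2 + 20*d + 4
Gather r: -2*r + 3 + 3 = 6 - 2*r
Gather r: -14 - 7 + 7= -14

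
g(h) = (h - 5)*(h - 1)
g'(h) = 2*h - 6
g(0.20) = 3.84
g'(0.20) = -5.60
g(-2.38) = 24.94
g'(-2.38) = -10.76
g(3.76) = -3.42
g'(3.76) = 1.52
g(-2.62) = 27.58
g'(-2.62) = -11.24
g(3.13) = -3.98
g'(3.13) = 0.26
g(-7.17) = 99.43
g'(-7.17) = -20.34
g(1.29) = -1.08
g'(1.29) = -3.42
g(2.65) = -3.88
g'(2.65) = -0.70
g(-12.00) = 221.00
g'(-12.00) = -30.00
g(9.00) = 32.00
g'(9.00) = 12.00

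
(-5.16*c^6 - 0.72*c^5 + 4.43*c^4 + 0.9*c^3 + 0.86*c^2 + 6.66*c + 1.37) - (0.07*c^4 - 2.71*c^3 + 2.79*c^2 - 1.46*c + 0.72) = -5.16*c^6 - 0.72*c^5 + 4.36*c^4 + 3.61*c^3 - 1.93*c^2 + 8.12*c + 0.65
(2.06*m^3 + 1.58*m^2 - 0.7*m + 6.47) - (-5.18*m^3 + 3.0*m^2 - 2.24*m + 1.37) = 7.24*m^3 - 1.42*m^2 + 1.54*m + 5.1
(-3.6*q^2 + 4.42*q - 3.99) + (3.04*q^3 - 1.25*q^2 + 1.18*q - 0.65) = 3.04*q^3 - 4.85*q^2 + 5.6*q - 4.64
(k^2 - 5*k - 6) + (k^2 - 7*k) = 2*k^2 - 12*k - 6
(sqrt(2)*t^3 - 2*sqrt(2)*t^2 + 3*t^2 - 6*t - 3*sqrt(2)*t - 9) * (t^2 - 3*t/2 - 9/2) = sqrt(2)*t^5 - 7*sqrt(2)*t^4/2 + 3*t^4 - 21*t^3/2 - 9*sqrt(2)*t^3/2 - 27*t^2/2 + 27*sqrt(2)*t^2/2 + 27*sqrt(2)*t/2 + 81*t/2 + 81/2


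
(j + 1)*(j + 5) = j^2 + 6*j + 5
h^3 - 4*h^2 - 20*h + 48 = (h - 6)*(h - 2)*(h + 4)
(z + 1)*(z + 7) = z^2 + 8*z + 7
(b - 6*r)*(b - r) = b^2 - 7*b*r + 6*r^2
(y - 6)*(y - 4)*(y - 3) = y^3 - 13*y^2 + 54*y - 72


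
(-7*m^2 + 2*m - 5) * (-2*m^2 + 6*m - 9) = 14*m^4 - 46*m^3 + 85*m^2 - 48*m + 45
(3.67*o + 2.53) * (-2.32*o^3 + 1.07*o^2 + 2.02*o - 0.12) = -8.5144*o^4 - 1.9427*o^3 + 10.1205*o^2 + 4.6702*o - 0.3036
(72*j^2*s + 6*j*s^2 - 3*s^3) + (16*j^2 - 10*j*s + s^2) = 72*j^2*s + 16*j^2 + 6*j*s^2 - 10*j*s - 3*s^3 + s^2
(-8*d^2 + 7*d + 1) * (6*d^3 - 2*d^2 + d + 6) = -48*d^5 + 58*d^4 - 16*d^3 - 43*d^2 + 43*d + 6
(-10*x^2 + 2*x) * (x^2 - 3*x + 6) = -10*x^4 + 32*x^3 - 66*x^2 + 12*x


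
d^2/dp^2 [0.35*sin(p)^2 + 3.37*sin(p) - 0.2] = -3.37*sin(p) + 0.7*cos(2*p)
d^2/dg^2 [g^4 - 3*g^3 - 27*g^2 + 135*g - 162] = 12*g^2 - 18*g - 54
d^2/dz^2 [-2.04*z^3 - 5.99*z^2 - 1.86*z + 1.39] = -12.24*z - 11.98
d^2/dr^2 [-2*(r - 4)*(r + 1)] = -4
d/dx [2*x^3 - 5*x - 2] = 6*x^2 - 5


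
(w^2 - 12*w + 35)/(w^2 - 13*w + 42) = (w - 5)/(w - 6)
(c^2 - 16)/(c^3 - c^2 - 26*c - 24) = (c - 4)/(c^2 - 5*c - 6)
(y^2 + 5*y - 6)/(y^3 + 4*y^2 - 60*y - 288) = (y - 1)/(y^2 - 2*y - 48)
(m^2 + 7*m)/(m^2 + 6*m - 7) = m/(m - 1)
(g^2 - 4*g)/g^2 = (g - 4)/g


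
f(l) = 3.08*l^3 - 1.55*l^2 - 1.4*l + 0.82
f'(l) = 9.24*l^2 - 3.1*l - 1.4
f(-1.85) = -21.40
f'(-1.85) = 35.96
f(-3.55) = -151.54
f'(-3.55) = 126.05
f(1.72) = 9.50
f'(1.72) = 20.60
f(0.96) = 0.77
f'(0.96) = 4.14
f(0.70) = 0.14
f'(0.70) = 0.96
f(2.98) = 64.39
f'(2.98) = 71.42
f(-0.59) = 0.47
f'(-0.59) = 3.65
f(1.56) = 6.56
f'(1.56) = 16.25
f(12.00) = 5083.06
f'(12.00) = 1291.96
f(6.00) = 601.90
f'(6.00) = 312.64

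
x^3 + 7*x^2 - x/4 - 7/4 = (x - 1/2)*(x + 1/2)*(x + 7)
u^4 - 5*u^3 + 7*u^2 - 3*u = u*(u - 3)*(u - 1)^2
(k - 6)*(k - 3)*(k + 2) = k^3 - 7*k^2 + 36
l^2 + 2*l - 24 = (l - 4)*(l + 6)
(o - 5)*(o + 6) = o^2 + o - 30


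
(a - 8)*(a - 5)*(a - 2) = a^3 - 15*a^2 + 66*a - 80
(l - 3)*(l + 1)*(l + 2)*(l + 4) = l^4 + 4*l^3 - 7*l^2 - 34*l - 24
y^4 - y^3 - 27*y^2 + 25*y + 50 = (y - 5)*(y - 2)*(y + 1)*(y + 5)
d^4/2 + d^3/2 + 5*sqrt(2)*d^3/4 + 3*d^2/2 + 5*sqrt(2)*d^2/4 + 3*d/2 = d*(d/2 + 1/2)*(d + sqrt(2))*(d + 3*sqrt(2)/2)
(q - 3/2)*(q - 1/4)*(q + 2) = q^3 + q^2/4 - 25*q/8 + 3/4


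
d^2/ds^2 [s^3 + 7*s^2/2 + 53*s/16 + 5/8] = 6*s + 7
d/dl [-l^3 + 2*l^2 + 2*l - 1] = -3*l^2 + 4*l + 2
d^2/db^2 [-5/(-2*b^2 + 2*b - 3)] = 20*(-2*b^2 + 2*b + 2*(2*b - 1)^2 - 3)/(2*b^2 - 2*b + 3)^3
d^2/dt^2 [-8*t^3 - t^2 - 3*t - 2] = -48*t - 2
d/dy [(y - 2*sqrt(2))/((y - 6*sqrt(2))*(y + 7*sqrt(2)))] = (-y^2 + 4*sqrt(2)*y - 80)/(y^4 + 2*sqrt(2)*y^3 - 166*y^2 - 168*sqrt(2)*y + 7056)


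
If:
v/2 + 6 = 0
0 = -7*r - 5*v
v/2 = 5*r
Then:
No Solution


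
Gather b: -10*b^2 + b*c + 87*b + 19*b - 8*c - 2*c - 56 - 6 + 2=-10*b^2 + b*(c + 106) - 10*c - 60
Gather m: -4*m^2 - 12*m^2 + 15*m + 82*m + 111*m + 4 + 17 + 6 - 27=-16*m^2 + 208*m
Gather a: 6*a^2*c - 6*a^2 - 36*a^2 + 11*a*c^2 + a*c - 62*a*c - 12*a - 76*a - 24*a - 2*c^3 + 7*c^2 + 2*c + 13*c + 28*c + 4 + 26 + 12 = a^2*(6*c - 42) + a*(11*c^2 - 61*c - 112) - 2*c^3 + 7*c^2 + 43*c + 42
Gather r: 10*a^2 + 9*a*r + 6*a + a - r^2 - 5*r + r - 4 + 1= 10*a^2 + 7*a - r^2 + r*(9*a - 4) - 3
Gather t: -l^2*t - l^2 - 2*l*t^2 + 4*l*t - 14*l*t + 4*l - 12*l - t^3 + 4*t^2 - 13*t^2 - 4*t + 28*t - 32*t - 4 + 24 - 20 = -l^2 - 8*l - t^3 + t^2*(-2*l - 9) + t*(-l^2 - 10*l - 8)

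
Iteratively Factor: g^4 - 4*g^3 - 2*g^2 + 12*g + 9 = (g - 3)*(g^3 - g^2 - 5*g - 3) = (g - 3)*(g + 1)*(g^2 - 2*g - 3) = (g - 3)*(g + 1)^2*(g - 3)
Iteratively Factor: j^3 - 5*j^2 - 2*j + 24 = (j + 2)*(j^2 - 7*j + 12) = (j - 4)*(j + 2)*(j - 3)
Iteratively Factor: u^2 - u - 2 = (u + 1)*(u - 2)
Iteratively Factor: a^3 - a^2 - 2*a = (a - 2)*(a^2 + a) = a*(a - 2)*(a + 1)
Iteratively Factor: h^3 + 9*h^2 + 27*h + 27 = (h + 3)*(h^2 + 6*h + 9) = (h + 3)^2*(h + 3)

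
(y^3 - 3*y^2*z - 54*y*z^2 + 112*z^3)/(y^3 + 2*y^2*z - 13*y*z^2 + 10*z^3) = (y^2 - y*z - 56*z^2)/(y^2 + 4*y*z - 5*z^2)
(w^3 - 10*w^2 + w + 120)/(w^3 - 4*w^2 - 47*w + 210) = (w^2 - 5*w - 24)/(w^2 + w - 42)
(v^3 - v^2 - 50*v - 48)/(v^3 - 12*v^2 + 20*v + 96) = (v^2 + 7*v + 6)/(v^2 - 4*v - 12)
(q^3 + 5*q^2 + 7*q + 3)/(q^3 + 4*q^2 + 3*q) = (q + 1)/q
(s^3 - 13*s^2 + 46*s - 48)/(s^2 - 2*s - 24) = (-s^3 + 13*s^2 - 46*s + 48)/(-s^2 + 2*s + 24)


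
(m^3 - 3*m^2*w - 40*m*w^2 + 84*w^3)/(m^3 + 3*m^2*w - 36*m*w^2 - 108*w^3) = (-m^2 + 9*m*w - 14*w^2)/(-m^2 + 3*m*w + 18*w^2)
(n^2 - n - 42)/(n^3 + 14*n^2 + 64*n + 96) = (n - 7)/(n^2 + 8*n + 16)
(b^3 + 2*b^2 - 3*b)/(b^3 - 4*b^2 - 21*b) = (b - 1)/(b - 7)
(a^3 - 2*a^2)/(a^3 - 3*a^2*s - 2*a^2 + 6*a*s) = a/(a - 3*s)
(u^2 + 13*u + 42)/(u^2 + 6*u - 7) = (u + 6)/(u - 1)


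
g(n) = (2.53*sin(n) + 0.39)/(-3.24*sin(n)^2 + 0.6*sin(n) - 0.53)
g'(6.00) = -1.74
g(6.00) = 0.33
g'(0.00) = -5.61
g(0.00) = -0.74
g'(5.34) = 0.10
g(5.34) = 0.53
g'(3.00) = 4.02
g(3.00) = -1.47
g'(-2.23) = -0.10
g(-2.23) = 0.53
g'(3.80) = 0.01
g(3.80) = 0.55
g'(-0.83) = 0.09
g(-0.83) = 0.54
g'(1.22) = 0.35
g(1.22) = -0.98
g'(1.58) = -0.01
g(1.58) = -0.92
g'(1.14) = 0.44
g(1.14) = -1.01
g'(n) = (6.48*sin(n)*cos(n) - 0.6*cos(n))*(2.53*sin(n) + 0.39)/(-3.24*sin(n)^2 + 0.6*sin(n) - 0.53)^2 + 2.53*cos(n)/(-3.24*sin(n)^2 + 0.6*sin(n) - 0.53) = (8.1972*sin(n)^2 + 2.5272*sin(n) - 1.5749)*cos(n)/(10.4976*sin(n)^4 - 3.888*sin(n)^3 + 3.7944*sin(n)^2 - 0.636*sin(n) + 0.2809)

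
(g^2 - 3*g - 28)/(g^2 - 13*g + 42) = (g + 4)/(g - 6)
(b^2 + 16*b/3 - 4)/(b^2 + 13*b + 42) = (b - 2/3)/(b + 7)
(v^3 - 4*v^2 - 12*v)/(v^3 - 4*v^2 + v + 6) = v*(v^2 - 4*v - 12)/(v^3 - 4*v^2 + v + 6)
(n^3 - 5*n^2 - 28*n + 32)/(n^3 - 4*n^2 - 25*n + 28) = (n - 8)/(n - 7)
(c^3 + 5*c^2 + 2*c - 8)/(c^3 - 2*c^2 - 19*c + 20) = (c + 2)/(c - 5)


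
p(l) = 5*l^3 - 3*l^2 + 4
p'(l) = 15*l^2 - 6*l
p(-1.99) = -47.28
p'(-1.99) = 71.34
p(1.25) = 9.08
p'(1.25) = 15.94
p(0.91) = 5.28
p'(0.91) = 6.96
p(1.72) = 20.57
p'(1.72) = 34.06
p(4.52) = 404.44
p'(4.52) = 279.34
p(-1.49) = -19.20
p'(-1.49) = 42.24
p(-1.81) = -35.48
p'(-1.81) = 60.00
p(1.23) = 8.77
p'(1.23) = 15.31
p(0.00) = 4.00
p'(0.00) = 0.00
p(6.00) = 976.00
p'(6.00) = 504.00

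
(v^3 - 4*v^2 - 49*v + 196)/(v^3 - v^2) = (v^3 - 4*v^2 - 49*v + 196)/(v^2*(v - 1))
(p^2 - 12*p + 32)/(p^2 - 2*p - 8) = (p - 8)/(p + 2)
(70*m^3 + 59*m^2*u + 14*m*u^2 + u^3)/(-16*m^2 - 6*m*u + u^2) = (35*m^2 + 12*m*u + u^2)/(-8*m + u)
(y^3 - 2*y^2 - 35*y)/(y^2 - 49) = y*(y + 5)/(y + 7)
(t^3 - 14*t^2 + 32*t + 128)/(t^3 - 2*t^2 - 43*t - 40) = (t^2 - 6*t - 16)/(t^2 + 6*t + 5)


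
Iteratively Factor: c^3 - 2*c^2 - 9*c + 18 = (c - 2)*(c^2 - 9) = (c - 2)*(c + 3)*(c - 3)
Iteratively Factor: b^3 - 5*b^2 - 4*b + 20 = (b - 2)*(b^2 - 3*b - 10) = (b - 5)*(b - 2)*(b + 2)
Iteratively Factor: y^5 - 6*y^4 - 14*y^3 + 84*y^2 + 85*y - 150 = (y + 2)*(y^4 - 8*y^3 + 2*y^2 + 80*y - 75) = (y - 1)*(y + 2)*(y^3 - 7*y^2 - 5*y + 75) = (y - 1)*(y + 2)*(y + 3)*(y^2 - 10*y + 25) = (y - 5)*(y - 1)*(y + 2)*(y + 3)*(y - 5)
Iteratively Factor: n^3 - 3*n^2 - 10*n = (n + 2)*(n^2 - 5*n) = (n - 5)*(n + 2)*(n)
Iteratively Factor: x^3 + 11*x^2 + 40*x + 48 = (x + 4)*(x^2 + 7*x + 12) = (x + 4)^2*(x + 3)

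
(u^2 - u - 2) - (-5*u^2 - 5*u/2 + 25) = 6*u^2 + 3*u/2 - 27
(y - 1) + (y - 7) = 2*y - 8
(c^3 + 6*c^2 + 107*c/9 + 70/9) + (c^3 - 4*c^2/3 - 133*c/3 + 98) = 2*c^3 + 14*c^2/3 - 292*c/9 + 952/9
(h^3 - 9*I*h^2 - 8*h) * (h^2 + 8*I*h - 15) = h^5 - I*h^4 + 49*h^3 + 71*I*h^2 + 120*h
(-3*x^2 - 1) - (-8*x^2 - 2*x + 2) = 5*x^2 + 2*x - 3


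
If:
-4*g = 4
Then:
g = -1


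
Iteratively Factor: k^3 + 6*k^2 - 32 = (k + 4)*(k^2 + 2*k - 8) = (k - 2)*(k + 4)*(k + 4)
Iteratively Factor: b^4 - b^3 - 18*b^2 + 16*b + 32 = (b - 4)*(b^3 + 3*b^2 - 6*b - 8) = (b - 4)*(b + 1)*(b^2 + 2*b - 8) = (b - 4)*(b - 2)*(b + 1)*(b + 4)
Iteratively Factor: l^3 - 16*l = (l + 4)*(l^2 - 4*l) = l*(l + 4)*(l - 4)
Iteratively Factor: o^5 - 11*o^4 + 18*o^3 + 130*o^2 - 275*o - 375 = (o - 5)*(o^4 - 6*o^3 - 12*o^2 + 70*o + 75) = (o - 5)^2*(o^3 - o^2 - 17*o - 15) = (o - 5)^2*(o + 3)*(o^2 - 4*o - 5) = (o - 5)^3*(o + 3)*(o + 1)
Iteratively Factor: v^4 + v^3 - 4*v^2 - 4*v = (v - 2)*(v^3 + 3*v^2 + 2*v) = (v - 2)*(v + 2)*(v^2 + v) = (v - 2)*(v + 1)*(v + 2)*(v)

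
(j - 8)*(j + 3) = j^2 - 5*j - 24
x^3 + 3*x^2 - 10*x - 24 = (x - 3)*(x + 2)*(x + 4)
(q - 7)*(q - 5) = q^2 - 12*q + 35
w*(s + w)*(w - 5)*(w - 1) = s*w^3 - 6*s*w^2 + 5*s*w + w^4 - 6*w^3 + 5*w^2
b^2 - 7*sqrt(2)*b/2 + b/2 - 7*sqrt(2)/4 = (b + 1/2)*(b - 7*sqrt(2)/2)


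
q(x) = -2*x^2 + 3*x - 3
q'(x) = 3 - 4*x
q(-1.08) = -8.57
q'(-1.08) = 7.32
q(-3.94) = -45.87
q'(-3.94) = 18.76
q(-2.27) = -20.12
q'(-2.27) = 12.08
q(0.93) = -1.94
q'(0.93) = -0.72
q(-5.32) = -75.56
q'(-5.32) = 24.28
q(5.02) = -38.34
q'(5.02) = -17.08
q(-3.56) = -39.03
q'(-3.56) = 17.24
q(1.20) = -2.28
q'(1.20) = -1.80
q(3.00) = -12.00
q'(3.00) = -9.00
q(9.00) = -138.00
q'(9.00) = -33.00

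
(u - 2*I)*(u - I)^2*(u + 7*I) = u^4 + 3*I*u^3 + 23*u^2 - 33*I*u - 14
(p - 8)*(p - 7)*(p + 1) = p^3 - 14*p^2 + 41*p + 56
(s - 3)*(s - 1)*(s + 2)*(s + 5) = s^4 + 3*s^3 - 15*s^2 - 19*s + 30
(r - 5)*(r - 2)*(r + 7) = r^3 - 39*r + 70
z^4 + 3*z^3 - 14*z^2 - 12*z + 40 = (z - 2)^2*(z + 2)*(z + 5)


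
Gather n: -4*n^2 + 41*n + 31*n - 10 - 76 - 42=-4*n^2 + 72*n - 128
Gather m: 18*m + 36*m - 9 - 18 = 54*m - 27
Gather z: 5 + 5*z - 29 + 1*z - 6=6*z - 30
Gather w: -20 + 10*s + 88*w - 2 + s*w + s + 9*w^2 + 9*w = 11*s + 9*w^2 + w*(s + 97) - 22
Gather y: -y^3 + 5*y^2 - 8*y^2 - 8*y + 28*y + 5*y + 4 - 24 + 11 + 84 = -y^3 - 3*y^2 + 25*y + 75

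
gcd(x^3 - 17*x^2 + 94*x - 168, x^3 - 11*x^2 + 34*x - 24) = x^2 - 10*x + 24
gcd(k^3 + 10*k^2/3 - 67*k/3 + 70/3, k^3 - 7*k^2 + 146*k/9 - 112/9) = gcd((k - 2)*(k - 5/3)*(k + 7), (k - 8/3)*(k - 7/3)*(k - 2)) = k - 2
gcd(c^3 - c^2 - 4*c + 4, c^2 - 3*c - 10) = c + 2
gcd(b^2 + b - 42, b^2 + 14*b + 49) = b + 7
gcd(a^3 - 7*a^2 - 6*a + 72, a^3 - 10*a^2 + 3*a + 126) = a^2 - 3*a - 18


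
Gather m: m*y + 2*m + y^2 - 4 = m*(y + 2) + y^2 - 4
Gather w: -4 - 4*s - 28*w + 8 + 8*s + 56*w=4*s + 28*w + 4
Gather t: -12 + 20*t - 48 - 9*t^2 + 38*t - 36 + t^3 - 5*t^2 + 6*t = t^3 - 14*t^2 + 64*t - 96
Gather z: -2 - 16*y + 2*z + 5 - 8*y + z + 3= -24*y + 3*z + 6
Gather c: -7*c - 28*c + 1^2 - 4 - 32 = -35*c - 35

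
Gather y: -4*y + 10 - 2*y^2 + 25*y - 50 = -2*y^2 + 21*y - 40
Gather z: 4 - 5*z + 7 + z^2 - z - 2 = z^2 - 6*z + 9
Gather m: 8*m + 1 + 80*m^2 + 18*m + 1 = 80*m^2 + 26*m + 2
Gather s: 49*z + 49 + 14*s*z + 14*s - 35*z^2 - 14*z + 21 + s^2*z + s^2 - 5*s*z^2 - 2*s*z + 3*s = s^2*(z + 1) + s*(-5*z^2 + 12*z + 17) - 35*z^2 + 35*z + 70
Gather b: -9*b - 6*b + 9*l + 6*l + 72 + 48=-15*b + 15*l + 120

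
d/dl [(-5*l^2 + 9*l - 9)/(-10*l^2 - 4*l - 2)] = (55*l^2 - 80*l - 27)/(2*(25*l^4 + 20*l^3 + 14*l^2 + 4*l + 1))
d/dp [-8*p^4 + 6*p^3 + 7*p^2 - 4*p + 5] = -32*p^3 + 18*p^2 + 14*p - 4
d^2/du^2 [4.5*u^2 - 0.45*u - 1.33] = 9.00000000000000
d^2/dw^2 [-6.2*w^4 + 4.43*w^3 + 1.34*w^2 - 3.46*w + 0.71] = -74.4*w^2 + 26.58*w + 2.68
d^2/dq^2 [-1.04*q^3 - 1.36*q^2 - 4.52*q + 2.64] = -6.24*q - 2.72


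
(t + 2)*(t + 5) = t^2 + 7*t + 10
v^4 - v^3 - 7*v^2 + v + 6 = (v - 3)*(v - 1)*(v + 1)*(v + 2)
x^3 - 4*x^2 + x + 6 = (x - 3)*(x - 2)*(x + 1)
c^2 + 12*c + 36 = (c + 6)^2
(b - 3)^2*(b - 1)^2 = b^4 - 8*b^3 + 22*b^2 - 24*b + 9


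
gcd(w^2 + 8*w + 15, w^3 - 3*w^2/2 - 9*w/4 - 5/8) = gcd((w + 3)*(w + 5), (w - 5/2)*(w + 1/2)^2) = 1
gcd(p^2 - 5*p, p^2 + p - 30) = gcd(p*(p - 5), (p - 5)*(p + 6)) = p - 5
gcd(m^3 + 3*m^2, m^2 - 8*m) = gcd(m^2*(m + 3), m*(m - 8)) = m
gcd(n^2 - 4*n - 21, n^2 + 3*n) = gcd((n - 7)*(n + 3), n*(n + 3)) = n + 3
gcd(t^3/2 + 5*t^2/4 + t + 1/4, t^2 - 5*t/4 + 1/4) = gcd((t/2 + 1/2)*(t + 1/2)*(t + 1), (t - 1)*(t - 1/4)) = 1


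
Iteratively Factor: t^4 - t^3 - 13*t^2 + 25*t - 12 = (t - 1)*(t^3 - 13*t + 12) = (t - 3)*(t - 1)*(t^2 + 3*t - 4) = (t - 3)*(t - 1)^2*(t + 4)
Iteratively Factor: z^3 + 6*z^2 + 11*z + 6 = (z + 1)*(z^2 + 5*z + 6) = (z + 1)*(z + 2)*(z + 3)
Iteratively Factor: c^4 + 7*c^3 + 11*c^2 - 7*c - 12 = (c + 1)*(c^3 + 6*c^2 + 5*c - 12) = (c - 1)*(c + 1)*(c^2 + 7*c + 12) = (c - 1)*(c + 1)*(c + 3)*(c + 4)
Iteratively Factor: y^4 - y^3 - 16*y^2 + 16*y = (y + 4)*(y^3 - 5*y^2 + 4*y) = (y - 1)*(y + 4)*(y^2 - 4*y) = y*(y - 1)*(y + 4)*(y - 4)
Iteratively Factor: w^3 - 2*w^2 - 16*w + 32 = (w - 2)*(w^2 - 16) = (w - 4)*(w - 2)*(w + 4)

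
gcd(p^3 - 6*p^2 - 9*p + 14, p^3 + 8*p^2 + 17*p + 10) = p + 2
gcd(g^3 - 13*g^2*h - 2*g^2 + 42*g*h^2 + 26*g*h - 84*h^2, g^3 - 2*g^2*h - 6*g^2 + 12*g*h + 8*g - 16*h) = g - 2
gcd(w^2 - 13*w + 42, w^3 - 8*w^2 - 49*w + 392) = w - 7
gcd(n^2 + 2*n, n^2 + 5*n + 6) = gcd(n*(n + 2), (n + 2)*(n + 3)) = n + 2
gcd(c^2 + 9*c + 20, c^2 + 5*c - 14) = 1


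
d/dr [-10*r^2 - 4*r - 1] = -20*r - 4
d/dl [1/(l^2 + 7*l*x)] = (-2*l - 7*x)/(l^2*(l + 7*x)^2)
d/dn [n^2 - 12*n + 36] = 2*n - 12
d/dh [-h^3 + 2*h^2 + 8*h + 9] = -3*h^2 + 4*h + 8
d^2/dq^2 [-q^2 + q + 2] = -2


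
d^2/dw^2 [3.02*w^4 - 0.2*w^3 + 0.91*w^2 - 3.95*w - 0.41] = 36.24*w^2 - 1.2*w + 1.82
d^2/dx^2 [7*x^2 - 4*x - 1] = 14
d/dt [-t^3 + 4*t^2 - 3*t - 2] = -3*t^2 + 8*t - 3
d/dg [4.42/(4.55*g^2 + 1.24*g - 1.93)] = (-40.222*g - 5.4808)/(4.55*g^2 + 1.24*g - 1.93)^2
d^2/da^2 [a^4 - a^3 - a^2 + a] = 12*a^2 - 6*a - 2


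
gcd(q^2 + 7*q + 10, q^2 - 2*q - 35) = q + 5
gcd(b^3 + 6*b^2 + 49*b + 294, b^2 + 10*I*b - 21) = b + 7*I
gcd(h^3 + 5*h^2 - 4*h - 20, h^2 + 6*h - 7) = 1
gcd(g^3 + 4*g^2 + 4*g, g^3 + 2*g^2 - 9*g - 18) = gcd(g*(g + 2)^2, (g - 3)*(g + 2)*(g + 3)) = g + 2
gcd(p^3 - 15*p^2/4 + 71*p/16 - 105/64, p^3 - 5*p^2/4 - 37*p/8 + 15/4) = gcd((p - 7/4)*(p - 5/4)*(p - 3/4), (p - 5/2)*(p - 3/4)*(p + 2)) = p - 3/4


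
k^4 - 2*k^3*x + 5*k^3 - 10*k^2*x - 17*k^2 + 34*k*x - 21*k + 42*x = (k - 3)*(k + 1)*(k + 7)*(k - 2*x)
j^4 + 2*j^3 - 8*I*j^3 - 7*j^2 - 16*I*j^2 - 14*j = j*(j + 2)*(j - 7*I)*(j - I)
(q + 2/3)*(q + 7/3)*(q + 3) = q^3 + 6*q^2 + 95*q/9 + 14/3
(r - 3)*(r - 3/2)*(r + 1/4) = r^3 - 17*r^2/4 + 27*r/8 + 9/8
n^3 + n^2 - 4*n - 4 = (n - 2)*(n + 1)*(n + 2)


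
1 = 1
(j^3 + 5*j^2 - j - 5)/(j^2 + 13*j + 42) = (j^3 + 5*j^2 - j - 5)/(j^2 + 13*j + 42)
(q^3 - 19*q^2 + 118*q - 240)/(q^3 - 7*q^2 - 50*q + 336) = (q - 5)/(q + 7)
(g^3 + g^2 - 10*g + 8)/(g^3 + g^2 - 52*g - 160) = (g^2 - 3*g + 2)/(g^2 - 3*g - 40)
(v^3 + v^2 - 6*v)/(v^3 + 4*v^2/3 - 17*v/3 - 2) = 3*v/(3*v + 1)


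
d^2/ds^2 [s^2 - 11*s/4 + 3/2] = 2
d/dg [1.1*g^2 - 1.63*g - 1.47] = 2.2*g - 1.63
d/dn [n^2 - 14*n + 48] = 2*n - 14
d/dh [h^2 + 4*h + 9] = 2*h + 4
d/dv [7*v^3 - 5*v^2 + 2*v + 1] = 21*v^2 - 10*v + 2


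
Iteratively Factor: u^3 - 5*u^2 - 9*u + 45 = (u + 3)*(u^2 - 8*u + 15) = (u - 5)*(u + 3)*(u - 3)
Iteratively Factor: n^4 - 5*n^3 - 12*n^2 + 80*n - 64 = (n - 4)*(n^3 - n^2 - 16*n + 16) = (n - 4)*(n + 4)*(n^2 - 5*n + 4) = (n - 4)^2*(n + 4)*(n - 1)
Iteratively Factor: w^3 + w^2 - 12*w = (w + 4)*(w^2 - 3*w) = (w - 3)*(w + 4)*(w)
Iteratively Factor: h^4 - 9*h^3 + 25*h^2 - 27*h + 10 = (h - 1)*(h^3 - 8*h^2 + 17*h - 10) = (h - 2)*(h - 1)*(h^2 - 6*h + 5) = (h - 5)*(h - 2)*(h - 1)*(h - 1)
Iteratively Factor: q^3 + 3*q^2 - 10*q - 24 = (q + 4)*(q^2 - q - 6) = (q + 2)*(q + 4)*(q - 3)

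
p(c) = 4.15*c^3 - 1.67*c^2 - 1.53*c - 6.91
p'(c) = 12.45*c^2 - 3.34*c - 1.53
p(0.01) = -6.93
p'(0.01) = -1.56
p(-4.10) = -314.73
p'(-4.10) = 221.45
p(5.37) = 579.36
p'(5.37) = 339.55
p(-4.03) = -299.49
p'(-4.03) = 214.13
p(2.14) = 22.84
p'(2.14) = 48.34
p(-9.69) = -3924.78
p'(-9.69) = 1199.84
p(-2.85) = -112.18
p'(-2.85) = 109.11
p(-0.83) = -9.16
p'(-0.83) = 9.82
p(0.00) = -6.91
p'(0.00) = -1.53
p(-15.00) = -14365.96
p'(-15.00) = 2849.82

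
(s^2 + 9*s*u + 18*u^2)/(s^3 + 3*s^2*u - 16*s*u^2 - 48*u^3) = (s + 6*u)/(s^2 - 16*u^2)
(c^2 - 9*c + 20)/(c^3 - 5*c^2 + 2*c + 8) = (c - 5)/(c^2 - c - 2)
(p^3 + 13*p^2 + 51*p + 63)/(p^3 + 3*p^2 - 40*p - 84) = (p^2 + 6*p + 9)/(p^2 - 4*p - 12)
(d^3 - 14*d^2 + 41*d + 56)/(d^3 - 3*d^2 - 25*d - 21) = (d - 8)/(d + 3)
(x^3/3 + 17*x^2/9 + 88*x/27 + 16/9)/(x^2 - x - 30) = (9*x^3 + 51*x^2 + 88*x + 48)/(27*(x^2 - x - 30))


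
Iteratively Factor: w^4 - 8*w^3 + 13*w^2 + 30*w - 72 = (w - 3)*(w^3 - 5*w^2 - 2*w + 24) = (w - 3)^2*(w^2 - 2*w - 8) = (w - 4)*(w - 3)^2*(w + 2)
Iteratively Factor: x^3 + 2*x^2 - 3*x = (x - 1)*(x^2 + 3*x) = x*(x - 1)*(x + 3)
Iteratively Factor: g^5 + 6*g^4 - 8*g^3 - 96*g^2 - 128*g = (g + 2)*(g^4 + 4*g^3 - 16*g^2 - 64*g) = (g + 2)*(g + 4)*(g^3 - 16*g) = g*(g + 2)*(g + 4)*(g^2 - 16) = g*(g - 4)*(g + 2)*(g + 4)*(g + 4)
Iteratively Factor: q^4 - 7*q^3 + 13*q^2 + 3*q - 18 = (q + 1)*(q^3 - 8*q^2 + 21*q - 18) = (q - 3)*(q + 1)*(q^2 - 5*q + 6) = (q - 3)^2*(q + 1)*(q - 2)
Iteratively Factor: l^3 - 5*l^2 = (l - 5)*(l^2) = l*(l - 5)*(l)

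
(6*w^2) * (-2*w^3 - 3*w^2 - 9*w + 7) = -12*w^5 - 18*w^4 - 54*w^3 + 42*w^2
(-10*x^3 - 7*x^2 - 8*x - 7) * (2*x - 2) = -20*x^4 + 6*x^3 - 2*x^2 + 2*x + 14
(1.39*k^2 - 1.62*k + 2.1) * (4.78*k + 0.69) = 6.6442*k^3 - 6.7845*k^2 + 8.9202*k + 1.449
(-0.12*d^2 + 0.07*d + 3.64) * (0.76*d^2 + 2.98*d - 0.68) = -0.0912*d^4 - 0.3044*d^3 + 3.0566*d^2 + 10.7996*d - 2.4752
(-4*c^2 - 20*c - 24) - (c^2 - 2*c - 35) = -5*c^2 - 18*c + 11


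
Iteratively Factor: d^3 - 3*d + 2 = (d - 1)*(d^2 + d - 2) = (d - 1)^2*(d + 2)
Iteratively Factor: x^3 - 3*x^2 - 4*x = (x + 1)*(x^2 - 4*x) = (x - 4)*(x + 1)*(x)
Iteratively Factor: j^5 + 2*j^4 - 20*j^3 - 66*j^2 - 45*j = (j)*(j^4 + 2*j^3 - 20*j^2 - 66*j - 45) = j*(j - 5)*(j^3 + 7*j^2 + 15*j + 9) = j*(j - 5)*(j + 3)*(j^2 + 4*j + 3) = j*(j - 5)*(j + 1)*(j + 3)*(j + 3)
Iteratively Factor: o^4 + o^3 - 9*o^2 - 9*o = (o + 3)*(o^3 - 2*o^2 - 3*o) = o*(o + 3)*(o^2 - 2*o - 3) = o*(o + 1)*(o + 3)*(o - 3)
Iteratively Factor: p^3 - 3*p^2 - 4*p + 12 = (p - 3)*(p^2 - 4) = (p - 3)*(p - 2)*(p + 2)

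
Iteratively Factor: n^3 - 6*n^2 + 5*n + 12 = (n - 4)*(n^2 - 2*n - 3) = (n - 4)*(n - 3)*(n + 1)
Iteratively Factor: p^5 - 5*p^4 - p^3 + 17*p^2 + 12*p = (p)*(p^4 - 5*p^3 - p^2 + 17*p + 12) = p*(p + 1)*(p^3 - 6*p^2 + 5*p + 12) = p*(p + 1)^2*(p^2 - 7*p + 12) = p*(p - 3)*(p + 1)^2*(p - 4)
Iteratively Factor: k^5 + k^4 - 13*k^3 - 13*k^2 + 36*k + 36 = (k - 2)*(k^4 + 3*k^3 - 7*k^2 - 27*k - 18) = (k - 2)*(k + 3)*(k^3 - 7*k - 6) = (k - 3)*(k - 2)*(k + 3)*(k^2 + 3*k + 2) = (k - 3)*(k - 2)*(k + 2)*(k + 3)*(k + 1)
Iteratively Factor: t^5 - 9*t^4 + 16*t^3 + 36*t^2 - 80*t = (t)*(t^4 - 9*t^3 + 16*t^2 + 36*t - 80) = t*(t + 2)*(t^3 - 11*t^2 + 38*t - 40) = t*(t - 5)*(t + 2)*(t^2 - 6*t + 8) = t*(t - 5)*(t - 2)*(t + 2)*(t - 4)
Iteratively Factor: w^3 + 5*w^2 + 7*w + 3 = (w + 1)*(w^2 + 4*w + 3) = (w + 1)^2*(w + 3)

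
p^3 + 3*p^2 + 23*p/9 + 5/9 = (p + 1/3)*(p + 1)*(p + 5/3)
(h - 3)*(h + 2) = h^2 - h - 6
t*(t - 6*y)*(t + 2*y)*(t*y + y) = t^4*y - 4*t^3*y^2 + t^3*y - 12*t^2*y^3 - 4*t^2*y^2 - 12*t*y^3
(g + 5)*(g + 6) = g^2 + 11*g + 30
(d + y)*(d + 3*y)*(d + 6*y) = d^3 + 10*d^2*y + 27*d*y^2 + 18*y^3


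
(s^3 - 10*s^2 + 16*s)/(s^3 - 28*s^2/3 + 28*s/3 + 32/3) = 3*s/(3*s + 2)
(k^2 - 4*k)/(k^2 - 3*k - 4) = k/(k + 1)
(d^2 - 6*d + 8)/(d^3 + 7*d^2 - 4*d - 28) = (d - 4)/(d^2 + 9*d + 14)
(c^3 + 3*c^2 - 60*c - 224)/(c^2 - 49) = (c^2 - 4*c - 32)/(c - 7)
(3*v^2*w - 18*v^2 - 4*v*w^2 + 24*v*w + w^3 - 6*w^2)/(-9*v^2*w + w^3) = (-v*w + 6*v + w^2 - 6*w)/(w*(3*v + w))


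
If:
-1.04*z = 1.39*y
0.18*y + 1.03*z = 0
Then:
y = 0.00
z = 0.00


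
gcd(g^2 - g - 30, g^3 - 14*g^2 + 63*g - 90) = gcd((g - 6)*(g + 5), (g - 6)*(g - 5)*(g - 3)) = g - 6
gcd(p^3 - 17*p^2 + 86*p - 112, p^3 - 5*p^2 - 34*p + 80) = p^2 - 10*p + 16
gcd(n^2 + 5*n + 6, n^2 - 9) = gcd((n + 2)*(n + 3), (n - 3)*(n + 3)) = n + 3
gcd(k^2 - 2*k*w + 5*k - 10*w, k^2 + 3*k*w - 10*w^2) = -k + 2*w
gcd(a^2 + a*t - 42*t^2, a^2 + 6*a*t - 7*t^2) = a + 7*t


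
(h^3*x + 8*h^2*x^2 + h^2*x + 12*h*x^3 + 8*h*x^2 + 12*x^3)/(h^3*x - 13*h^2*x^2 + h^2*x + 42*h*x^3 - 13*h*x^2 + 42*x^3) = (h^2 + 8*h*x + 12*x^2)/(h^2 - 13*h*x + 42*x^2)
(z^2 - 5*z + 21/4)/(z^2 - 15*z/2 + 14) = (z - 3/2)/(z - 4)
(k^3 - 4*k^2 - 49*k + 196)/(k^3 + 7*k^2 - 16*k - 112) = (k - 7)/(k + 4)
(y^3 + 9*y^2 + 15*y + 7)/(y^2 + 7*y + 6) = (y^2 + 8*y + 7)/(y + 6)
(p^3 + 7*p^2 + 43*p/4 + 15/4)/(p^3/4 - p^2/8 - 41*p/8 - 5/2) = 2*(2*p^2 + 13*p + 15)/(p^2 - p - 20)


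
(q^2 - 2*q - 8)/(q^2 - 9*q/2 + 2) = 2*(q + 2)/(2*q - 1)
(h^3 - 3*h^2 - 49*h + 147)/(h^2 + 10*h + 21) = (h^2 - 10*h + 21)/(h + 3)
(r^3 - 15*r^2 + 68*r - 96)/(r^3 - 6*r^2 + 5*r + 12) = (r - 8)/(r + 1)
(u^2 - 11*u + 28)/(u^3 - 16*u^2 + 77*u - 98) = (u - 4)/(u^2 - 9*u + 14)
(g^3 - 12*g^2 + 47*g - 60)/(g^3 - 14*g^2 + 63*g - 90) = (g - 4)/(g - 6)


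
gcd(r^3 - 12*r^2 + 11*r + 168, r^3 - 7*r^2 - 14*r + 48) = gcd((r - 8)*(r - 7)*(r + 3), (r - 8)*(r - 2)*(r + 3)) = r^2 - 5*r - 24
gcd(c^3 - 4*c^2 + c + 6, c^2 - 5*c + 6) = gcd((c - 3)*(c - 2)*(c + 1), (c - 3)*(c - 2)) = c^2 - 5*c + 6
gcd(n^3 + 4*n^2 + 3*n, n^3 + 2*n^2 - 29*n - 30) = n + 1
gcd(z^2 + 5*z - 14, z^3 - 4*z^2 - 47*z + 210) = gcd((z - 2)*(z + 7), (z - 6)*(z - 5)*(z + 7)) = z + 7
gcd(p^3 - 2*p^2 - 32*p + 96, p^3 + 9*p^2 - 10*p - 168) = p^2 + 2*p - 24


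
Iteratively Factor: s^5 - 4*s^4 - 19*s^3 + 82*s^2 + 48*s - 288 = (s + 2)*(s^4 - 6*s^3 - 7*s^2 + 96*s - 144) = (s - 4)*(s + 2)*(s^3 - 2*s^2 - 15*s + 36) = (s - 4)*(s + 2)*(s + 4)*(s^2 - 6*s + 9) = (s - 4)*(s - 3)*(s + 2)*(s + 4)*(s - 3)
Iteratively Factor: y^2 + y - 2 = (y + 2)*(y - 1)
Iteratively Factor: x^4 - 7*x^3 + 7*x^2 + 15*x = (x - 5)*(x^3 - 2*x^2 - 3*x) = (x - 5)*(x - 3)*(x^2 + x) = x*(x - 5)*(x - 3)*(x + 1)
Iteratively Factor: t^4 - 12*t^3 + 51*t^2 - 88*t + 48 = (t - 4)*(t^3 - 8*t^2 + 19*t - 12) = (t - 4)*(t - 3)*(t^2 - 5*t + 4) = (t - 4)*(t - 3)*(t - 1)*(t - 4)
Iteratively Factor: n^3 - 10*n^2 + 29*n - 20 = (n - 1)*(n^2 - 9*n + 20) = (n - 4)*(n - 1)*(n - 5)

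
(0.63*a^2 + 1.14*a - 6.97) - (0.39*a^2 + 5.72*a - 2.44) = 0.24*a^2 - 4.58*a - 4.53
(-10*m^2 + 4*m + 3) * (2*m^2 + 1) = -20*m^4 + 8*m^3 - 4*m^2 + 4*m + 3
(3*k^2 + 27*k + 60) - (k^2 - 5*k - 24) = 2*k^2 + 32*k + 84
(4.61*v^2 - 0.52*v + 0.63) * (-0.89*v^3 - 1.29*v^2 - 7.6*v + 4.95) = -4.1029*v^5 - 5.4841*v^4 - 34.9259*v^3 + 25.9588*v^2 - 7.362*v + 3.1185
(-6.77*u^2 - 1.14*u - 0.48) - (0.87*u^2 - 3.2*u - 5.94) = -7.64*u^2 + 2.06*u + 5.46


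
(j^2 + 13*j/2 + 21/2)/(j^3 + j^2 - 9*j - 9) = (j + 7/2)/(j^2 - 2*j - 3)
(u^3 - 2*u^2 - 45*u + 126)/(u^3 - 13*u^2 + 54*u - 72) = (u + 7)/(u - 4)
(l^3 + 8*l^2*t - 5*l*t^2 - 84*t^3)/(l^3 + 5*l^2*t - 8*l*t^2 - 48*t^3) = (l + 7*t)/(l + 4*t)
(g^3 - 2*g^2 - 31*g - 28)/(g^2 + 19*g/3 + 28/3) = 3*(g^2 - 6*g - 7)/(3*g + 7)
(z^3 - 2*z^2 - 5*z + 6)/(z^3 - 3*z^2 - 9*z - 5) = (-z^3 + 2*z^2 + 5*z - 6)/(-z^3 + 3*z^2 + 9*z + 5)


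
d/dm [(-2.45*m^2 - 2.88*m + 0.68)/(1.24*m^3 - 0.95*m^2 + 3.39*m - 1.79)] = (3.038*m^4 + 7.1424*m^3 - 13.5711*m^2 + 10.063*m + 2.85)/(1.5376*m^6 - 2.356*m^5 + 9.3097*m^4 - 10.8802*m^3 + 14.8931*m^2 - 12.1362*m + 3.2041)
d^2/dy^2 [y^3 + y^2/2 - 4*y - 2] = 6*y + 1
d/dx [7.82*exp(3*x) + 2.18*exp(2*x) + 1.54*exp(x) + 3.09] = (23.46*exp(2*x) + 4.36*exp(x) + 1.54)*exp(x)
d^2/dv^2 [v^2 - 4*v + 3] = 2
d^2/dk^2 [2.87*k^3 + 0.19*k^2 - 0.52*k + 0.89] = 17.22*k + 0.38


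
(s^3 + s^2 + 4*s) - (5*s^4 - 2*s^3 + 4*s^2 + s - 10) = -5*s^4 + 3*s^3 - 3*s^2 + 3*s + 10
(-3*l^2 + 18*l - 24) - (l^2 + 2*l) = -4*l^2 + 16*l - 24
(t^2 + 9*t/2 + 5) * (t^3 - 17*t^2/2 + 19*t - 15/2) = t^5 - 4*t^4 - 57*t^3/4 + 71*t^2/2 + 245*t/4 - 75/2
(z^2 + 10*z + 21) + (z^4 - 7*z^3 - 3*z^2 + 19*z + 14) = z^4 - 7*z^3 - 2*z^2 + 29*z + 35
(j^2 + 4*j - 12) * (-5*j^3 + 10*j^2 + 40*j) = -5*j^5 - 10*j^4 + 140*j^3 + 40*j^2 - 480*j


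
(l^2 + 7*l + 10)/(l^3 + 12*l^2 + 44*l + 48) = (l + 5)/(l^2 + 10*l + 24)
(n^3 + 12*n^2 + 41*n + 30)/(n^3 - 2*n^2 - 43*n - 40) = (n + 6)/(n - 8)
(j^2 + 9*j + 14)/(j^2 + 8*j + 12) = (j + 7)/(j + 6)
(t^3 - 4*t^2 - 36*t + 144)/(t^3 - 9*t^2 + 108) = (t^2 + 2*t - 24)/(t^2 - 3*t - 18)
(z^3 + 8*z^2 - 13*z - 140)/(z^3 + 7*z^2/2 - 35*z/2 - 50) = 2*(z + 7)/(2*z + 5)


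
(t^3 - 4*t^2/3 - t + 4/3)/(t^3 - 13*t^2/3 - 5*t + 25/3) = (3*t^2 - t - 4)/(3*t^2 - 10*t - 25)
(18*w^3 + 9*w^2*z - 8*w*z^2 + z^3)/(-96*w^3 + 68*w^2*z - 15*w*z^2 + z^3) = (-6*w^2 - 5*w*z + z^2)/(32*w^2 - 12*w*z + z^2)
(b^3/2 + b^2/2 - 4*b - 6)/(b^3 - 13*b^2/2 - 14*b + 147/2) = (b^2 + 4*b + 4)/(2*b^2 - 7*b - 49)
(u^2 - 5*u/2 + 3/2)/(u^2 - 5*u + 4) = (u - 3/2)/(u - 4)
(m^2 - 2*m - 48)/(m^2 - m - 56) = (m + 6)/(m + 7)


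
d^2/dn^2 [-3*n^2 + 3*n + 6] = -6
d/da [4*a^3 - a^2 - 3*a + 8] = 12*a^2 - 2*a - 3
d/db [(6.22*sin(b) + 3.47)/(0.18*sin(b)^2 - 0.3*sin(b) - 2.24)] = (-1.2492*sin(b) + 0.5598*cos(2*b) - 13.4516)*cos(b)/(-0.18*sin(b)^2 + 0.3*sin(b) + 2.24)^2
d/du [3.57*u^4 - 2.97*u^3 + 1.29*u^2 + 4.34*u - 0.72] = 14.28*u^3 - 8.91*u^2 + 2.58*u + 4.34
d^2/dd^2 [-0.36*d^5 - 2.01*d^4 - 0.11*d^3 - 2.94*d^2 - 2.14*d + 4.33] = -7.2*d^3 - 24.12*d^2 - 0.66*d - 5.88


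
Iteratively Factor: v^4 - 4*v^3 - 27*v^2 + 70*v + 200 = (v + 2)*(v^3 - 6*v^2 - 15*v + 100) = (v - 5)*(v + 2)*(v^2 - v - 20) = (v - 5)*(v + 2)*(v + 4)*(v - 5)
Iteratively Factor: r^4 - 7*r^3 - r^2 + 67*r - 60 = (r - 1)*(r^3 - 6*r^2 - 7*r + 60) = (r - 5)*(r - 1)*(r^2 - r - 12) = (r - 5)*(r - 4)*(r - 1)*(r + 3)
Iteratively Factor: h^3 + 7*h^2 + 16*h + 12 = (h + 2)*(h^2 + 5*h + 6) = (h + 2)^2*(h + 3)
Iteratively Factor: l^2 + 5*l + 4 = (l + 4)*(l + 1)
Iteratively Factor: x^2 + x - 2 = (x + 2)*(x - 1)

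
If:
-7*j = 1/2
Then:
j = -1/14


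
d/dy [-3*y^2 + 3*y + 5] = 3 - 6*y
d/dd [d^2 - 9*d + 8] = 2*d - 9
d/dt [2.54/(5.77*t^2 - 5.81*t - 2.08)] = (14.7574 - 29.3116*t)/(-5.77*t^2 + 5.81*t + 2.08)^2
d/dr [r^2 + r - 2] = 2*r + 1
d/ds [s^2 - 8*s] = 2*s - 8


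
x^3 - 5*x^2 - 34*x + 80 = (x - 8)*(x - 2)*(x + 5)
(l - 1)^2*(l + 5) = l^3 + 3*l^2 - 9*l + 5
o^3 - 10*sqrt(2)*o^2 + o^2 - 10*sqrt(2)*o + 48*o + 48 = (o + 1)*(o - 6*sqrt(2))*(o - 4*sqrt(2))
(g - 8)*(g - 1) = g^2 - 9*g + 8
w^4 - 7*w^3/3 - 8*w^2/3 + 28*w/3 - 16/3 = (w - 2)*(w - 4/3)*(w - 1)*(w + 2)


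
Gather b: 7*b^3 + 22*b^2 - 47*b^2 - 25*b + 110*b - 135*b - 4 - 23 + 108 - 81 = 7*b^3 - 25*b^2 - 50*b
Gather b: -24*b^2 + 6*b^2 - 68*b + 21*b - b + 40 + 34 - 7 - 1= -18*b^2 - 48*b + 66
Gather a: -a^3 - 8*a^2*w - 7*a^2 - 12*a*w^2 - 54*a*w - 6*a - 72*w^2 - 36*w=-a^3 + a^2*(-8*w - 7) + a*(-12*w^2 - 54*w - 6) - 72*w^2 - 36*w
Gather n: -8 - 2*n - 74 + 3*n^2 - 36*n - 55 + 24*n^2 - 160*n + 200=27*n^2 - 198*n + 63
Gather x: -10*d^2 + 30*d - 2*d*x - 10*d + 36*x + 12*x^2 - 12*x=-10*d^2 + 20*d + 12*x^2 + x*(24 - 2*d)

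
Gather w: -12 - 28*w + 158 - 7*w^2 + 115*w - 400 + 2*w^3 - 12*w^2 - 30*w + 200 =2*w^3 - 19*w^2 + 57*w - 54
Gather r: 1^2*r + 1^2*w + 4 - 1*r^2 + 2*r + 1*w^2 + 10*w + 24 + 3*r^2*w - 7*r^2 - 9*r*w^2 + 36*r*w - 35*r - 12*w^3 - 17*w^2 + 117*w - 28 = r^2*(3*w - 8) + r*(-9*w^2 + 36*w - 32) - 12*w^3 - 16*w^2 + 128*w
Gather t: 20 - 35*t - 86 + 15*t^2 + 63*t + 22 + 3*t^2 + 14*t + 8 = 18*t^2 + 42*t - 36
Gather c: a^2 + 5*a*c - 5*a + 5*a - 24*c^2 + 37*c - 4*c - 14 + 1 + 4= a^2 - 24*c^2 + c*(5*a + 33) - 9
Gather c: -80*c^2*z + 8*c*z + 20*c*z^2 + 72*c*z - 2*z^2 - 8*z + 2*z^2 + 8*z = -80*c^2*z + c*(20*z^2 + 80*z)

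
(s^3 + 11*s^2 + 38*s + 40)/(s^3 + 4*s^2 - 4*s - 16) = (s + 5)/(s - 2)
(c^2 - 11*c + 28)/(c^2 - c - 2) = (-c^2 + 11*c - 28)/(-c^2 + c + 2)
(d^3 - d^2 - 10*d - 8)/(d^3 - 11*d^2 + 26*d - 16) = (d^3 - d^2 - 10*d - 8)/(d^3 - 11*d^2 + 26*d - 16)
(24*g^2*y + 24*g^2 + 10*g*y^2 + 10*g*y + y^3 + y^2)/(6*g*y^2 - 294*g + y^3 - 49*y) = (4*g*y + 4*g + y^2 + y)/(y^2 - 49)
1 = 1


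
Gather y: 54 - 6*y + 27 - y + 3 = 84 - 7*y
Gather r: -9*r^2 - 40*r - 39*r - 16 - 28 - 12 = -9*r^2 - 79*r - 56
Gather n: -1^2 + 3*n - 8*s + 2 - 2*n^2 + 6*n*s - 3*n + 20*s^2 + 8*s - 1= -2*n^2 + 6*n*s + 20*s^2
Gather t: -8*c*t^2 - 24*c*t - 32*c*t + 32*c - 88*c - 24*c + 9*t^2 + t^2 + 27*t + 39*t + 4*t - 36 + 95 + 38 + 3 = -80*c + t^2*(10 - 8*c) + t*(70 - 56*c) + 100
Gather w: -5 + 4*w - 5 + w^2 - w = w^2 + 3*w - 10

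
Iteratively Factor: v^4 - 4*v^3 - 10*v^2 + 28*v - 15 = (v - 5)*(v^3 + v^2 - 5*v + 3) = (v - 5)*(v + 3)*(v^2 - 2*v + 1) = (v - 5)*(v - 1)*(v + 3)*(v - 1)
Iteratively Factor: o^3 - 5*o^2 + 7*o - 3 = (o - 3)*(o^2 - 2*o + 1) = (o - 3)*(o - 1)*(o - 1)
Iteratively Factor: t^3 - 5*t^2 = (t)*(t^2 - 5*t) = t*(t - 5)*(t)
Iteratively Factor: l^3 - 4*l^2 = (l)*(l^2 - 4*l) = l*(l - 4)*(l)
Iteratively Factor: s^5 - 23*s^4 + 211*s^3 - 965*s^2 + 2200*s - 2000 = (s - 4)*(s^4 - 19*s^3 + 135*s^2 - 425*s + 500) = (s - 5)*(s - 4)*(s^3 - 14*s^2 + 65*s - 100) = (s - 5)^2*(s - 4)*(s^2 - 9*s + 20) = (s - 5)^3*(s - 4)*(s - 4)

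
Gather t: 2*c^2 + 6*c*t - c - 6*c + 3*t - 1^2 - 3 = 2*c^2 - 7*c + t*(6*c + 3) - 4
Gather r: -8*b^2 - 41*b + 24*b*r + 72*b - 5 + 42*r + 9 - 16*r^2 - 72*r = -8*b^2 + 31*b - 16*r^2 + r*(24*b - 30) + 4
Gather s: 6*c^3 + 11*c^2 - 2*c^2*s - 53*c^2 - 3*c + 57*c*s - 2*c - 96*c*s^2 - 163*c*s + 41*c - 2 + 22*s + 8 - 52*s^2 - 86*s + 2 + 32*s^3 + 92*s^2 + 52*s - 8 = 6*c^3 - 42*c^2 + 36*c + 32*s^3 + s^2*(40 - 96*c) + s*(-2*c^2 - 106*c - 12)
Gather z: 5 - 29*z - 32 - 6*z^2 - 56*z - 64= -6*z^2 - 85*z - 91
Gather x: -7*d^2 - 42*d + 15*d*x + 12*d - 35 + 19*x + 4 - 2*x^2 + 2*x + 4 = -7*d^2 - 30*d - 2*x^2 + x*(15*d + 21) - 27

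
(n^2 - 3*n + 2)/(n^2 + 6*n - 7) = (n - 2)/(n + 7)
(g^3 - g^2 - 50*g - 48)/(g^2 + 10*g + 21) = (g^3 - g^2 - 50*g - 48)/(g^2 + 10*g + 21)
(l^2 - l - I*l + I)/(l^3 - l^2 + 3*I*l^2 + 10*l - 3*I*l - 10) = (l - I)/(l^2 + 3*I*l + 10)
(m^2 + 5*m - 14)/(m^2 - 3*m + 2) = (m + 7)/(m - 1)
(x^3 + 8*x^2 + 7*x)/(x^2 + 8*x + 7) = x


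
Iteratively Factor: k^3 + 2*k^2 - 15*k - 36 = (k + 3)*(k^2 - k - 12) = (k + 3)^2*(k - 4)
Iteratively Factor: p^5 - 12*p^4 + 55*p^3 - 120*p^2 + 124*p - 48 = (p - 2)*(p^4 - 10*p^3 + 35*p^2 - 50*p + 24) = (p - 2)*(p - 1)*(p^3 - 9*p^2 + 26*p - 24) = (p - 2)^2*(p - 1)*(p^2 - 7*p + 12) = (p - 3)*(p - 2)^2*(p - 1)*(p - 4)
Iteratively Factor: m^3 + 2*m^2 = (m)*(m^2 + 2*m) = m*(m + 2)*(m)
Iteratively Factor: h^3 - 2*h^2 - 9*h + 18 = (h - 2)*(h^2 - 9) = (h - 2)*(h + 3)*(h - 3)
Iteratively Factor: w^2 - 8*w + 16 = (w - 4)*(w - 4)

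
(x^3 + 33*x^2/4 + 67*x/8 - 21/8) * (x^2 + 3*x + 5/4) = x^5 + 45*x^4/4 + 275*x^3/8 + 525*x^2/16 + 83*x/32 - 105/32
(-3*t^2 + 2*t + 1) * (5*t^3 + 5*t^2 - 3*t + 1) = -15*t^5 - 5*t^4 + 24*t^3 - 4*t^2 - t + 1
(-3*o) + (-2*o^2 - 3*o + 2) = -2*o^2 - 6*o + 2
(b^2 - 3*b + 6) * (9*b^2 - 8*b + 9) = 9*b^4 - 35*b^3 + 87*b^2 - 75*b + 54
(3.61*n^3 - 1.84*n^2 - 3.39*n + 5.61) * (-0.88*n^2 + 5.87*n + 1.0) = -3.1768*n^5 + 22.8099*n^4 - 4.2076*n^3 - 26.6761*n^2 + 29.5407*n + 5.61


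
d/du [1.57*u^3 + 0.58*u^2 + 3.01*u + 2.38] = 4.71*u^2 + 1.16*u + 3.01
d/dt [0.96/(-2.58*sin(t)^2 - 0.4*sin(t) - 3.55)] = (4.9536*sin(t) + 0.384)*cos(t)/(2.58*sin(t)^2 + 0.4*sin(t) + 3.55)^2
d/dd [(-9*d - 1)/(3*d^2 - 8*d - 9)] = (27*d^2 + 6*d + 73)/(9*d^4 - 48*d^3 + 10*d^2 + 144*d + 81)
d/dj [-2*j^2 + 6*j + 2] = 6 - 4*j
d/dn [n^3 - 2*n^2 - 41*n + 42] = 3*n^2 - 4*n - 41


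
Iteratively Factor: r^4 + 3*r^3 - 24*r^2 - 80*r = (r)*(r^3 + 3*r^2 - 24*r - 80) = r*(r + 4)*(r^2 - r - 20) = r*(r + 4)^2*(r - 5)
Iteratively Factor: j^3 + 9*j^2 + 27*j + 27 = (j + 3)*(j^2 + 6*j + 9) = (j + 3)^2*(j + 3)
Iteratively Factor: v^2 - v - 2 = (v - 2)*(v + 1)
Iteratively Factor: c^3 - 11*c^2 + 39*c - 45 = (c - 3)*(c^2 - 8*c + 15) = (c - 3)^2*(c - 5)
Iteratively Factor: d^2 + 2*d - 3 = (d - 1)*(d + 3)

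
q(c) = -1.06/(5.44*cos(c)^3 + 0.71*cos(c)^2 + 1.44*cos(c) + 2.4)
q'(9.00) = -1.01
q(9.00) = 0.43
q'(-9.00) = 1.01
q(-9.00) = 0.43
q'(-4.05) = -21.03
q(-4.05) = -2.05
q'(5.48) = 0.25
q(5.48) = -0.19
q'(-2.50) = 5.70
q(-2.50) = 0.97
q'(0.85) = -0.28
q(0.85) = -0.20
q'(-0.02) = 0.00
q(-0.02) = -0.11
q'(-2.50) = 5.70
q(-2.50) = 0.97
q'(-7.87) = 0.27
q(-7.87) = -0.45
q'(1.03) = -0.36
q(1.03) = -0.26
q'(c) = -1.06*(16.32*sin(c)*cos(c)^2 + 1.42*sin(c)*cos(c) + 1.44*sin(c))/(5.44*cos(c)^3 + 0.71*cos(c)^2 + 1.44*cos(c) + 2.4)^2 = (17.2992*sin(c)^2 - 1.5052*cos(c) - 18.8256)*sin(c)/(5.44*cos(c)^3 + 0.71*cos(c)^2 + 1.44*cos(c) + 2.4)^2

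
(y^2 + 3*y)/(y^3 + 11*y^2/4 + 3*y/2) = 4*(y + 3)/(4*y^2 + 11*y + 6)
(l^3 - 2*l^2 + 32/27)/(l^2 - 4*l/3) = l - 2/3 - 8/(9*l)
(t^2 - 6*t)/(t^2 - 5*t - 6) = t/(t + 1)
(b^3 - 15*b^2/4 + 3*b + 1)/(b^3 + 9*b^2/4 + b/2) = (b^2 - 4*b + 4)/(b*(b + 2))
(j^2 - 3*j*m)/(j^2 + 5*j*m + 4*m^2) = j*(j - 3*m)/(j^2 + 5*j*m + 4*m^2)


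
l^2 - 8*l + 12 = (l - 6)*(l - 2)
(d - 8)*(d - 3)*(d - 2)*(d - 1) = d^4 - 14*d^3 + 59*d^2 - 94*d + 48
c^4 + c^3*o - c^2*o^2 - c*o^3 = c*(c - o)*(c + o)^2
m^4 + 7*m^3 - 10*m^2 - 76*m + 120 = (m - 2)^2*(m + 5)*(m + 6)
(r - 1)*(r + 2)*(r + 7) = r^3 + 8*r^2 + 5*r - 14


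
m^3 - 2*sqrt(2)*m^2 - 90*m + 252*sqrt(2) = (m - 6*sqrt(2))*(m - 3*sqrt(2))*(m + 7*sqrt(2))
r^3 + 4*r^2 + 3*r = r*(r + 1)*(r + 3)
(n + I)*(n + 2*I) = n^2 + 3*I*n - 2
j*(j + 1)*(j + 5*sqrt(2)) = j^3 + j^2 + 5*sqrt(2)*j^2 + 5*sqrt(2)*j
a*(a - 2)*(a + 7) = a^3 + 5*a^2 - 14*a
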